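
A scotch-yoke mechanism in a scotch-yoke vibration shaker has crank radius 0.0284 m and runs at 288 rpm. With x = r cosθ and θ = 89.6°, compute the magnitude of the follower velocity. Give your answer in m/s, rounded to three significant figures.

0.857

ω = 30.16 rad/s (from 288 rpm).
x = r cosθ ⇒ ẋ = −rω sinθ.
|v| = rω|sinθ| = 0.0284·30.16·|sin 89.6°| = 0.8565 m/s.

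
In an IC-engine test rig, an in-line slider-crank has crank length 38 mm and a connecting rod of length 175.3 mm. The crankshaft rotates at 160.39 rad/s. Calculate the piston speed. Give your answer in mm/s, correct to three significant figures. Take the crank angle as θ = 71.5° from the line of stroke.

6190

ω = 160.4 rad/s
For an in-line slider-crank, x = r cosθ + √(L² − r² sin²θ), so v = −rω sinθ·[1 + r cosθ/√(L² − r² sin²θ)].
With r = 0.038 m, L = 0.1753 m, θ = 71.5°: √(L² − r² sin²θ) = 0.17156 m.
v = −0.038·160.4·0.94832·[1 + 0.038·0.31730/0.17156] = -6.1861 m/s.
|v| = 6.1861 m/s = 6186.1 mm/s.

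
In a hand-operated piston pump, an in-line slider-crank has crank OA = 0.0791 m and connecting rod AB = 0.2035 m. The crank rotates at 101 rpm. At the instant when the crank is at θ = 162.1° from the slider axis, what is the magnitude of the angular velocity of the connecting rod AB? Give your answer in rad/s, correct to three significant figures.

ω = 10.58 rad/s (converted from 101 rpm).
The rod makes angle φ with the slider axis where L sinφ = r sinθ; differentiating, L cosφ·φ̇ = r ω cosθ.
L cosφ = √(L² − r² sin²θ) = 0.20204 m.
|ω_rod| = r ω |cosθ| / √(L² − r² sin²θ) = 0.0791·10.58·0.95159/0.20204 = 3.9404 rad/s.

3.94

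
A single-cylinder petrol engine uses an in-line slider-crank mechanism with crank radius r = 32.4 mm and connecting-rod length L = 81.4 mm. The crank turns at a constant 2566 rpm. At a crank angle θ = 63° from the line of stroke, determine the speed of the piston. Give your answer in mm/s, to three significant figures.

9260

ω = 2π·2566/60 = 268.7 rad/s
For an in-line slider-crank, x = r cosθ + √(L² − r² sin²θ), so v = −rω sinθ·[1 + r cosθ/√(L² − r² sin²θ)].
With r = 0.0324 m, L = 0.0814 m, θ = 63°: √(L² − r² sin²θ) = 0.076109 m.
v = −0.0324·268.7·0.89101·[1 + 0.0324·0.45399/0.076109] = -9.2565 m/s.
|v| = 9.2565 m/s = 9256.5 mm/s.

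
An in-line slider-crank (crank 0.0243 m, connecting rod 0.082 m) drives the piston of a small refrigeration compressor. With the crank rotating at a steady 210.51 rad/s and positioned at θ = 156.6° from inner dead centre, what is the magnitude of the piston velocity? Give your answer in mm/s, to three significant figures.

ω = 210.5 rad/s
For an in-line slider-crank, x = r cosθ + √(L² − r² sin²θ), so v = −rω sinθ·[1 + r cosθ/√(L² − r² sin²θ)].
With r = 0.0243 m, L = 0.082 m, θ = 156.6°: √(L² − r² sin²θ) = 0.08143 m.
v = −0.0243·210.5·0.39715·[1 + 0.0243·-0.91775/0.08143] = -1.4752 m/s.
|v| = 1.4752 m/s = 1475.2 mm/s.

1480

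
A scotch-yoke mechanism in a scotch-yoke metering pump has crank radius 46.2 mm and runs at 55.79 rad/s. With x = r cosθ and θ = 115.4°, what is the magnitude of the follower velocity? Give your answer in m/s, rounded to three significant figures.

ω = 55.79 rad/s
x = r cosθ ⇒ ẋ = −rω sinθ.
|v| = rω|sinθ| = 0.0462·55.79·|sin 115.4°| = 2.3283 m/s.

2.33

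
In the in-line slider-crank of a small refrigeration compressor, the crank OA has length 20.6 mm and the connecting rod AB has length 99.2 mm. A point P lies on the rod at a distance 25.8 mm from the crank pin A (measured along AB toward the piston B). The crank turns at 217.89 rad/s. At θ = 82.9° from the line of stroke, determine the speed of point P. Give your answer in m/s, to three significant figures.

ω = 217.9 rad/s.  Crank-pin speed |V_A| = rω = 4.4885 m/s, perpendicular to OA.
Rod angle: sinφ = −(r/L) sinθ ⇒ φ = -11.892°; ω_rod = −rω cosθ/√(L²−r²sin²θ) = -5.7153 rad/s.
V_P = V_A + ω_rod × AP, with AP = 0.0258 m along the rod.
Components: V_Px = −rω sinθ − a·ω_rod·sinφ = -4.4845 m/s;  V_Py = rω cosθ + a·ω_rod·cosφ = +0.4105 m/s.
|V_P| = √(V_Px² + V_Py²) = 4.5033 m/s.

4.50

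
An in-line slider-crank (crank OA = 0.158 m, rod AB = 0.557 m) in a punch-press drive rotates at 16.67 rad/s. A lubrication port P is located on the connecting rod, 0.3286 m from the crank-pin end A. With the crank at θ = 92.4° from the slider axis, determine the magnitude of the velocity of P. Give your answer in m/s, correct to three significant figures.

2.61

ω = 16.67 rad/s.  Crank-pin speed |V_A| = rω = 2.6339 m/s, perpendicular to OA.
Rod angle: sinφ = −(r/L) sinθ ⇒ φ = -16.464°; ω_rod = −rω cosθ/√(L²−r²sin²θ) = +0.20648 rad/s.
V_P = V_A + ω_rod × AP, with AP = 0.3286 m along the rod.
Components: V_Px = −rω sinθ − a·ω_rod·sinφ = -2.6123 m/s;  V_Py = rω cosθ + a·ω_rod·cosφ = -0.045227 m/s.
|V_P| = √(V_Px² + V_Py²) = 2.6127 m/s.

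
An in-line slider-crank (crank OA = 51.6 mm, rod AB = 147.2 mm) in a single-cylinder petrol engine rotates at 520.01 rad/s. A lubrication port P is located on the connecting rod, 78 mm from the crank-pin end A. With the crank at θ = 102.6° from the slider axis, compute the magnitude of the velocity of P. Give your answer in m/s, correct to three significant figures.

25.2

ω = 520 rad/s.  Crank-pin speed |V_A| = rω = 26.833 m/s, perpendicular to OA.
Rod angle: sinφ = −(r/L) sinθ ⇒ φ = -20.005°; ω_rod = −rω cosθ/√(L²−r²sin²θ) = +42.318 rad/s.
V_P = V_A + ω_rod × AP, with AP = 0.078 m along the rod.
Components: V_Px = −rω sinθ − a·ω_rod·sinφ = -25.057 m/s;  V_Py = rω cosθ + a·ω_rod·cosφ = -2.7517 m/s.
|V_P| = √(V_Px² + V_Py²) = 25.208 m/s.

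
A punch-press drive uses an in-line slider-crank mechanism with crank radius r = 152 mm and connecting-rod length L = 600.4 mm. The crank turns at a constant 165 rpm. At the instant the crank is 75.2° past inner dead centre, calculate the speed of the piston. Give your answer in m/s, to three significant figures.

ω = 2π·165/60 = 17.28 rad/s
For an in-line slider-crank, x = r cosθ + √(L² − r² sin²θ), so v = −rω sinθ·[1 + r cosθ/√(L² − r² sin²θ)].
With r = 0.152 m, L = 0.6004 m, θ = 75.2°: √(L² − r² sin²θ) = 0.58214 m.
v = −0.152·17.28·0.96682·[1 + 0.152·0.25545/0.58214] = -2.7086 m/s.
|v| = 2.7086 m/s.

2.71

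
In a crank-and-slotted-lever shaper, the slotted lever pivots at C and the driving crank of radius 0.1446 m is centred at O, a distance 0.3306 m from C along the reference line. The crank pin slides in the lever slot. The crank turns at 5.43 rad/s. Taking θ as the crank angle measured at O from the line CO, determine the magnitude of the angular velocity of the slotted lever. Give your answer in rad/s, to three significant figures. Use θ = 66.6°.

1.29

ω = 5.43 rad/s
Crank pin A relative to C: A = (d + r cosθ, r sinθ); lever angle φ = atan2(r sinθ, d + r cosθ).
Differentiating tanφ: φ̇ = rω(d cosθ + r)/(d² + r² + 2dr cosθ).
d² + r² + 2dr cosθ = |CA|² = 0.168177 m²;  d cosθ + r = +0.2759 m.
|ω_lever| = |0.1446·5.43·+0.2759| / 0.168177 = 1.2881 rad/s.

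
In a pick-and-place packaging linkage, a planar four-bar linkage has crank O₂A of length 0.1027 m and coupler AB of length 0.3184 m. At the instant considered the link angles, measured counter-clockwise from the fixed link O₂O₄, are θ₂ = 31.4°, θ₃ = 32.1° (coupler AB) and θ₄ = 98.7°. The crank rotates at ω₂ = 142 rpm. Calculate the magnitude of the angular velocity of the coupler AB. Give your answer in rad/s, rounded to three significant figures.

4.82

ω₂ = 14.87 rad/s (from 142 rpm).
Differentiating the loop-closure r₂e^{iθ₂}+r₃e^{iθ₃}=r₁+r₄e^{iθ₄} gives r₂ω₂e^{iθ₂}+r₃ω₃e^{iθ₃}=r₄ω₄e^{iθ₄}.
Eliminating the other unknown: ω₃ = r₂ω₂ sin(θ₄−θ₂) / [r₃ sin(θ₃−θ₄)].
Numerator sine = +0.92254; denominator sine = -0.91775.
Result = 0.1027·14.87·(+0.92254) / (0.3184·(-0.91775)) = -4.8214 rad/s; magnitude 4.8214 rad/s.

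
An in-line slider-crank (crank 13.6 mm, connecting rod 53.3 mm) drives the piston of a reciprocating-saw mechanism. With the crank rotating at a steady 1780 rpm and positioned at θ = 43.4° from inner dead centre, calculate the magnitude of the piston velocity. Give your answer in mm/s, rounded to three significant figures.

2070

ω = 2π·1780/60 = 186.4 rad/s
For an in-line slider-crank, x = r cosθ + √(L² − r² sin²θ), so v = −rω sinθ·[1 + r cosθ/√(L² − r² sin²θ)].
With r = 0.0136 m, L = 0.0533 m, θ = 43.4°: √(L² − r² sin²θ) = 0.052474 m.
v = −0.0136·186.4·0.68709·[1 + 0.0136·0.72657/0.052474] = -2.0698 m/s.
|v| = 2.0698 m/s = 2069.8 mm/s.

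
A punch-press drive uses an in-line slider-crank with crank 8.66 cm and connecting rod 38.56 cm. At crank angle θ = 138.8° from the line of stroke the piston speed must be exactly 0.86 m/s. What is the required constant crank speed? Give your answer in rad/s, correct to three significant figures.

18.2

For an in-line slider-crank, |v_piston| = rω|sinθ|·[1 + r cosθ/√(L² − r² sin²θ)].
With r = 0.0866 m, L = 0.3856 m, θ = 138.8°: the bracketed kinematic factor |dx/dθ| = 0.047296 m.
ω = v/|dx/dθ| = 0.86/0.047296 = 18.183 rad/s.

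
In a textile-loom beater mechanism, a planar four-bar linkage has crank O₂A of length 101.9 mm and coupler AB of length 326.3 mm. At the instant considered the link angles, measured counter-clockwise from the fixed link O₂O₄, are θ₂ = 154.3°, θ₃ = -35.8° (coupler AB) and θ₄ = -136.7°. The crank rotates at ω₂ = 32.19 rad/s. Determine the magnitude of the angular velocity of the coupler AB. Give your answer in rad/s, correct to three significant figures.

ω₂ = 32.19 rad/s
Differentiating the loop-closure r₂e^{iθ₂}+r₃e^{iθ₃}=r₁+r₄e^{iθ₄} gives r₂ω₂e^{iθ₂}+r₃ω₃e^{iθ₃}=r₄ω₄e^{iθ₄}.
Eliminating the other unknown: ω₃ = r₂ω₂ sin(θ₄−θ₂) / [r₃ sin(θ₃−θ₄)].
Numerator sine = +0.93358; denominator sine = +0.98196.
Result = 0.1019·32.19·(+0.93358) / (0.3263·(+0.98196)) = +9.5573 rad/s; magnitude 9.5573 rad/s.

9.56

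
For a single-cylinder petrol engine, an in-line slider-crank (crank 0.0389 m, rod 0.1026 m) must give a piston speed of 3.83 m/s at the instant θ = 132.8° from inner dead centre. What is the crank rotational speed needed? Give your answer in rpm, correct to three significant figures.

1750

For an in-line slider-crank, |v_piston| = rω|sinθ|·[1 + r cosθ/√(L² − r² sin²θ)].
With r = 0.0389 m, L = 0.1026 m, θ = 132.8°: the bracketed kinematic factor |dx/dθ| = 0.020887 m.
ω = v/|dx/dθ| = 3.83/0.020887 = 183.36 rad/s.
N = 60ω/(2π) = 1751 rpm.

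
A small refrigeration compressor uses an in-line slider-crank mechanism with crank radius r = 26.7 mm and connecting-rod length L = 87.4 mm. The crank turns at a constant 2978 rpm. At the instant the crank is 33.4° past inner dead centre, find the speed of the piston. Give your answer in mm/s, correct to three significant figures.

5770

ω = 2π·2978/60 = 311.9 rad/s
For an in-line slider-crank, x = r cosθ + √(L² − r² sin²θ), so v = −rω sinθ·[1 + r cosθ/√(L² − r² sin²θ)].
With r = 0.0267 m, L = 0.0874 m, θ = 33.4°: √(L² − r² sin²θ) = 0.086155 m.
v = −0.0267·311.9·0.55048·[1 + 0.0267·0.83485/0.086155] = -5.7695 m/s.
|v| = 5.7695 m/s = 5769.5 mm/s.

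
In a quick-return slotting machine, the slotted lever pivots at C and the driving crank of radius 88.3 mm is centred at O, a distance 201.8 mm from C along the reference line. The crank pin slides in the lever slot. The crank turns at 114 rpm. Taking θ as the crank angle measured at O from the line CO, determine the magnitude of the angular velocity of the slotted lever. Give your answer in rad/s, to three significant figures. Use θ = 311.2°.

3.24

ω = 11.94 rad/s (from 114 rpm).
Crank pin A relative to C: A = (d + r cosθ, r sinθ); lever angle φ = atan2(r sinθ, d + r cosθ).
Differentiating tanφ: φ̇ = rω(d cosθ + r)/(d² + r² + 2dr cosθ).
d² + r² + 2dr cosθ = |CA|² = 0.0719944 m²;  d cosθ + r = +0.22122 m.
|ω_lever| = |0.0883·11.94·+0.22122| / 0.0719944 = 3.2391 rad/s.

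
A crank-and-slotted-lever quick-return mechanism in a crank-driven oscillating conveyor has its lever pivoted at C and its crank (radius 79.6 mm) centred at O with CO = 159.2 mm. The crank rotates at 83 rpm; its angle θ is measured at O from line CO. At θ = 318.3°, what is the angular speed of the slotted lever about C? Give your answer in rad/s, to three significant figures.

2.71

ω = 8.692 rad/s (from 83 rpm).
Crank pin A relative to C: A = (d + r cosθ, r sinθ); lever angle φ = atan2(r sinθ, d + r cosθ).
Differentiating tanφ: φ̇ = rω(d cosθ + r)/(d² + r² + 2dr cosθ).
d² + r² + 2dr cosθ = |CA|² = 0.0506041 m²;  d cosθ + r = +0.19846 m.
|ω_lever| = |0.0796·8.692·+0.19846| / 0.0506041 = 2.7134 rad/s.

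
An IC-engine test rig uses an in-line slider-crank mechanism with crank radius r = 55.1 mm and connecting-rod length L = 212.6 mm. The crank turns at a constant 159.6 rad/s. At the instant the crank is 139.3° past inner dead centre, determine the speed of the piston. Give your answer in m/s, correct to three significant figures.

ω = 159.6 rad/s
For an in-line slider-crank, x = r cosθ + √(L² − r² sin²θ), so v = −rω sinθ·[1 + r cosθ/√(L² − r² sin²θ)].
With r = 0.0551 m, L = 0.2126 m, θ = 139.3°: √(L² − r² sin²θ) = 0.20954 m.
v = −0.0551·159.6·0.65210·[1 + 0.0551·-0.75813/0.20954] = -4.5913 m/s.
|v| = 4.5913 m/s.

4.59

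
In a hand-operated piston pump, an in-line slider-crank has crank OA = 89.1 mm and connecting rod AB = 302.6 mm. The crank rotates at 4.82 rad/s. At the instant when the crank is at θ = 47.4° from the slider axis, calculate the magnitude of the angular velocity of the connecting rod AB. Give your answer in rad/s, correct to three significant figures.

0.984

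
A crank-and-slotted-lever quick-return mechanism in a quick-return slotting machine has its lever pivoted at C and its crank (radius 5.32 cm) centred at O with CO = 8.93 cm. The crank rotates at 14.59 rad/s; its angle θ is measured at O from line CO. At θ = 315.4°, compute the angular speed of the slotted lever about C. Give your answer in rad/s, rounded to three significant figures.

5.16

ω = 14.59 rad/s
Crank pin A relative to C: A = (d + r cosθ, r sinθ); lever angle φ = atan2(r sinθ, d + r cosθ).
Differentiating tanφ: φ̇ = rω(d cosθ + r)/(d² + r² + 2dr cosθ).
d² + r² + 2dr cosθ = |CA|² = 0.0175701 m²;  d cosθ + r = +0.11678 m.
|ω_lever| = |0.0532·14.59·+0.11678| / 0.0175701 = 5.1591 rad/s.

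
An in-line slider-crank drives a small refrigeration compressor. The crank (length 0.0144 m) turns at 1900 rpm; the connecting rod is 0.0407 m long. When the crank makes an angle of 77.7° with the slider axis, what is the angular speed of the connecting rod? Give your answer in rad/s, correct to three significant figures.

16.0

ω = 199 rad/s (converted from 1900 rpm).
The rod makes angle φ with the slider axis where L sinφ = r sinθ; differentiating, L cosφ·φ̇ = r ω cosθ.
L cosφ = √(L² − r² sin²θ) = 0.038191 m.
|ω_rod| = r ω |cosθ| / √(L² − r² sin²θ) = 0.0144·199·0.21303/0.038191 = 15.982 rad/s.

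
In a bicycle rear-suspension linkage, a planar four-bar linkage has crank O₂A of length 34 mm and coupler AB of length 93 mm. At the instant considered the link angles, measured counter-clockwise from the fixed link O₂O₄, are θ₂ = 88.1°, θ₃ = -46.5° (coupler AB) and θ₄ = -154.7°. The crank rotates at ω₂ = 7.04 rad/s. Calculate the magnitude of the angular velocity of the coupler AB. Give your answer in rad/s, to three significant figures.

ω₂ = 7.04 rad/s
Differentiating the loop-closure r₂e^{iθ₂}+r₃e^{iθ₃}=r₁+r₄e^{iθ₄} gives r₂ω₂e^{iθ₂}+r₃ω₃e^{iθ₃}=r₄ω₄e^{iθ₄}.
Eliminating the other unknown: ω₃ = r₂ω₂ sin(θ₄−θ₂) / [r₃ sin(θ₃−θ₄)].
Numerator sine = +0.88942; denominator sine = +0.94997.
Result = 0.034·7.04·(+0.88942) / (0.093·(+0.94997)) = +2.4097 rad/s; magnitude 2.4097 rad/s.

2.41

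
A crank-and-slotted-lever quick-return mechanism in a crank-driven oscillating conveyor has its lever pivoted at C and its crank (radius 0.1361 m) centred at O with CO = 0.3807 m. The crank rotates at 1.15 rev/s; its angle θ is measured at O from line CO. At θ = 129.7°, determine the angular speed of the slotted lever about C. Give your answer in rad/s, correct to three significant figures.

ω = 7.226 rad/s (from 1.15 rev/s).
Crank pin A relative to C: A = (d + r cosθ, r sinθ); lever angle φ = atan2(r sinθ, d + r cosθ).
Differentiating tanφ: φ̇ = rω(d cosθ + r)/(d² + r² + 2dr cosθ).
d² + r² + 2dr cosθ = |CA|² = 0.0972624 m²;  d cosθ + r = -0.10708 m.
|ω_lever| = |0.1361·7.226·-0.10708| / 0.0972624 = 1.0827 rad/s.

1.08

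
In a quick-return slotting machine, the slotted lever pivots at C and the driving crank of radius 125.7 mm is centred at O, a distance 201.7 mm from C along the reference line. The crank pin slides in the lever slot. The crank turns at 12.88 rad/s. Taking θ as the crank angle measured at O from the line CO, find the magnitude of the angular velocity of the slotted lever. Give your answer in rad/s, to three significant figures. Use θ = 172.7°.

19.5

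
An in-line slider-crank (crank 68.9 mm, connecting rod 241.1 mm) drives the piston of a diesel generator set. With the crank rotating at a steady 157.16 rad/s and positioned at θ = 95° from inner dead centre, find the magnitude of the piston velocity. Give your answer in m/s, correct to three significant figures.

ω = 157.2 rad/s
For an in-line slider-crank, x = r cosθ + √(L² − r² sin²θ), so v = −rω sinθ·[1 + r cosθ/√(L² − r² sin²θ)].
With r = 0.0689 m, L = 0.2411 m, θ = 95°: √(L² − r² sin²θ) = 0.23112 m.
v = −0.0689·157.2·0.99619·[1 + 0.0689·-0.08716/0.23112] = -10.507 m/s.
|v| = 10.507 m/s.

10.5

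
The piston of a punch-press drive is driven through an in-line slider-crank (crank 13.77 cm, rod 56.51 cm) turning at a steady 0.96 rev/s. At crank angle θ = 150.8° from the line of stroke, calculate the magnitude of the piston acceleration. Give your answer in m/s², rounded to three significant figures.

3.72

ω = 2π·0.96 = 6.032 rad/s
x(θ) = r cosθ + √(L² − r² sin²θ); with ω constant, a = ω²·d²x/dθ².
d²x/dθ² = −r cosθ − r²(cos2θ)/√u − r⁴ sin²2θ/(4u^{3/2}),  u = L² − r² sin²θ = 0.314825 m².
Substituting r = 0.1377 m, L = 0.5651 m, θ = 150.8°: d²x/dθ² = +0.10212 m.
a = ω²·d²x/dθ² = (6.032)²·(+0.10212) = +3.7156 m/s²;  |a| = 3.7156 m/s².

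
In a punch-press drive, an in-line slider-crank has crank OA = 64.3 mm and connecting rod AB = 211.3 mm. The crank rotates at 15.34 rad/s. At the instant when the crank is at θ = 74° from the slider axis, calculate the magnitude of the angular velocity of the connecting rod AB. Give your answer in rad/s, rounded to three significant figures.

1.35

ω = 15.34 rad/s
The rod makes angle φ with the slider axis where L sinφ = r sinθ; differentiating, L cosφ·φ̇ = r ω cosθ.
L cosφ = √(L² − r² sin²θ) = 0.20206 m.
|ω_rod| = r ω |cosθ| / √(L² − r² sin²θ) = 0.0643·15.34·0.27564/0.20206 = 1.3455 rad/s.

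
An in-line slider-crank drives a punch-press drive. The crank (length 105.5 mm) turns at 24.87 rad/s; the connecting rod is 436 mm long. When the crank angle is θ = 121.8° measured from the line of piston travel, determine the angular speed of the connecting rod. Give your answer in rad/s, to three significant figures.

3.24

ω = 24.87 rad/s
The rod makes angle φ with the slider axis where L sinφ = r sinθ; differentiating, L cosφ·φ̇ = r ω cosθ.
L cosφ = √(L² − r² sin²θ) = 0.42668 m.
|ω_rod| = r ω |cosθ| / √(L² − r² sin²θ) = 0.1055·24.87·0.52696/0.42668 = 3.2404 rad/s.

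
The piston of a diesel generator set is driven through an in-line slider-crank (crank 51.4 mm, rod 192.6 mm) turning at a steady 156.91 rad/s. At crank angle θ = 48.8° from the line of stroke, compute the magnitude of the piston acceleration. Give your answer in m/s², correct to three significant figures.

794

ω = 156.9 rad/s
x(θ) = r cosθ + √(L² − r² sin²θ); with ω constant, a = ω²·d²x/dθ².
d²x/dθ² = −r cosθ − r²(cos2θ)/√u − r⁴ sin²2θ/(4u^{3/2}),  u = L² − r² sin²θ = 0.0355991 m².
Substituting r = 0.0514 m, L = 0.1926 m, θ = 48.8°: d²x/dθ² = -0.03226 m.
a = ω²·d²x/dθ² = (156.9)²·(-0.03226) = -794.26 m/s²;  |a| = 794.26 m/s².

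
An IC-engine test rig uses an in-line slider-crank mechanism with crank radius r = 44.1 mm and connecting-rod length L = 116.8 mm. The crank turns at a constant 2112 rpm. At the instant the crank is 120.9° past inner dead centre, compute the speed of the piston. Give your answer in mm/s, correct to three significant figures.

ω = 2π·2112/60 = 221.2 rad/s
For an in-line slider-crank, x = r cosθ + √(L² − r² sin²θ), so v = −rω sinθ·[1 + r cosθ/√(L² − r² sin²θ)].
With r = 0.0441 m, L = 0.1168 m, θ = 120.9°: √(L² − r² sin²θ) = 0.1105 m.
v = −0.0441·221.2·0.85806·[1 + 0.0441·-0.51354/0.1105] = -6.6539 m/s.
|v| = 6.6539 m/s = 6653.9 mm/s.

6650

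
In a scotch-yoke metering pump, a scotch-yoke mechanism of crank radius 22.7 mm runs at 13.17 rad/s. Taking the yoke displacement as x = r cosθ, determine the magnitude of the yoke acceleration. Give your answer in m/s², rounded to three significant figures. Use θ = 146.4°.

ω = 13.17 rad/s
x = r cosθ ⇒ ẍ = −rω² cosθ (ω constant).
|a| = rω²|cosθ| = 0.0227·(13.17)²·|cos 146.4°| = 3.2795 m/s².

3.28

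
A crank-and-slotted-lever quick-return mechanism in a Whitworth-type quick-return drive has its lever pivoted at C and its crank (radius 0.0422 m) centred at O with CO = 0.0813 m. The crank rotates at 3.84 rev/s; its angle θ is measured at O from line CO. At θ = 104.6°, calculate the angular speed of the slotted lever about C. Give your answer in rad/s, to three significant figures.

ω = 24.13 rad/s (from 3.84 rev/s).
Crank pin A relative to C: A = (d + r cosθ, r sinθ); lever angle φ = atan2(r sinθ, d + r cosθ).
Differentiating tanφ: φ̇ = rω(d cosθ + r)/(d² + r² + 2dr cosθ).
d² + r² + 2dr cosθ = |CA|² = 0.0066609 m²;  d cosθ + r = +0.021707 m.
|ω_lever| = |0.0422·24.13·+0.021707| / 0.0066609 = 3.3181 rad/s.

3.32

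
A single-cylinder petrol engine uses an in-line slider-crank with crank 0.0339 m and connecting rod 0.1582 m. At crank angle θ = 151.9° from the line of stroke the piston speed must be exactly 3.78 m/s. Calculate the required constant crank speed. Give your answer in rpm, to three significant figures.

2790

For an in-line slider-crank, |v_piston| = rω|sinθ|·[1 + r cosθ/√(L² − r² sin²θ)].
With r = 0.0339 m, L = 0.1582 m, θ = 151.9°: the bracketed kinematic factor |dx/dθ| = 0.012934 m.
ω = v/|dx/dθ| = 3.78/0.012934 = 292.26 rad/s.
N = 60ω/(2π) = 2790.9 rpm.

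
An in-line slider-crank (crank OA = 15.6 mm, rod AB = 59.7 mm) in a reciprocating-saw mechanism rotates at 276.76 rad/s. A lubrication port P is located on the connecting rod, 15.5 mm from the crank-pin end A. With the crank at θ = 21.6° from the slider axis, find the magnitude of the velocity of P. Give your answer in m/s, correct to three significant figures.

3.42

ω = 276.8 rad/s.  Crank-pin speed |V_A| = rω = 4.3175 m/s, perpendicular to OA.
Rod angle: sinφ = −(r/L) sinθ ⇒ φ = -5.520°; ω_rod = −rω cosθ/√(L²−r²sin²θ) = -67.554 rad/s.
V_P = V_A + ω_rod × AP, with AP = 0.0155 m along the rod.
Components: V_Px = −rω sinθ − a·ω_rod·sinφ = -1.6901 m/s;  V_Py = rω cosθ + a·ω_rod·cosφ = +2.972 m/s.
|V_P| = √(V_Px² + V_Py²) = 3.419 m/s.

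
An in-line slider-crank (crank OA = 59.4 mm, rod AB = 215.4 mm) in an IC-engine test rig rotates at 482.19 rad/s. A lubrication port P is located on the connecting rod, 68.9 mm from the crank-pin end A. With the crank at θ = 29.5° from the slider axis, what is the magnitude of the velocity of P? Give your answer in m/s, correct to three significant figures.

22.8

ω = 482.2 rad/s.  Crank-pin speed |V_A| = rω = 28.642 m/s, perpendicular to OA.
Rod angle: sinφ = −(r/L) sinθ ⇒ φ = -7.805°; ω_rod = −rω cosθ/√(L²−r²sin²θ) = -116.81 rad/s.
V_P = V_A + ω_rod × AP, with AP = 0.0689 m along the rod.
Components: V_Px = −rω sinθ − a·ω_rod·sinφ = -15.197 m/s;  V_Py = rω cosθ + a·ω_rod·cosφ = +16.955 m/s.
|V_P| = √(V_Px² + V_Py²) = 22.769 m/s.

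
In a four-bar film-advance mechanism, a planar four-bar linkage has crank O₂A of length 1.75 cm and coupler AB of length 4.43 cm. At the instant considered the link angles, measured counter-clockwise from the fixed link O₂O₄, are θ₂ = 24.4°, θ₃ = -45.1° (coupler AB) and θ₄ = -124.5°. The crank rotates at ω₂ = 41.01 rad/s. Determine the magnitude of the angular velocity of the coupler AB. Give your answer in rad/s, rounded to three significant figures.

8.51

ω₂ = 41.01 rad/s
Differentiating the loop-closure r₂e^{iθ₂}+r₃e^{iθ₃}=r₁+r₄e^{iθ₄} gives r₂ω₂e^{iθ₂}+r₃ω₃e^{iθ₃}=r₄ω₄e^{iθ₄}.
Eliminating the other unknown: ω₃ = r₂ω₂ sin(θ₄−θ₂) / [r₃ sin(θ₃−θ₄)].
Numerator sine = -0.51653; denominator sine = +0.98294.
Result = 0.0175·41.01·(-0.51653) / (0.0443·(+0.98294)) = -8.5133 rad/s; magnitude 8.5133 rad/s.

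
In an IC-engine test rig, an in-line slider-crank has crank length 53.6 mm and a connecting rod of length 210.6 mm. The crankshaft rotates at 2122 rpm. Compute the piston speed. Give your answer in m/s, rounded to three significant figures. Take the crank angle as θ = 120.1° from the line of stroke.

8.96

ω = 2π·2122/60 = 222.2 rad/s
For an in-line slider-crank, x = r cosθ + √(L² − r² sin²θ), so v = −rω sinθ·[1 + r cosθ/√(L² − r² sin²θ)].
With r = 0.0536 m, L = 0.2106 m, θ = 120.1°: √(L² − r² sin²θ) = 0.20543 m.
v = −0.0536·222.2·0.86515·[1 + 0.0536·-0.50151/0.20543] = -8.9562 m/s.
|v| = 8.9562 m/s.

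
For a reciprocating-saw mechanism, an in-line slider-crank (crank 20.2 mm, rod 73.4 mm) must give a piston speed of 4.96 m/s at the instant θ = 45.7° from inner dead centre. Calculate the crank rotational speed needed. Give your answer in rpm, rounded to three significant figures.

2740

For an in-line slider-crank, |v_piston| = rω|sinθ|·[1 + r cosθ/√(L² − r² sin²θ)].
With r = 0.0202 m, L = 0.0734 m, θ = 45.7°: the bracketed kinematic factor |dx/dθ| = 0.017291 m.
ω = v/|dx/dθ| = 4.96/0.017291 = 286.85 rad/s.
N = 60ω/(2π) = 2739.2 rpm.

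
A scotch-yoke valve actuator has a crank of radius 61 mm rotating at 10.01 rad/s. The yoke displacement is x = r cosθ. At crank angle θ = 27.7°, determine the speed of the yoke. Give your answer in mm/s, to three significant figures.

284

ω = 10.01 rad/s
x = r cosθ ⇒ ẋ = −rω sinθ.
|v| = rω|sinθ| = 0.061·10.01·|sin 27.7°| = 0.28384 m/s = 283.84 mm/s.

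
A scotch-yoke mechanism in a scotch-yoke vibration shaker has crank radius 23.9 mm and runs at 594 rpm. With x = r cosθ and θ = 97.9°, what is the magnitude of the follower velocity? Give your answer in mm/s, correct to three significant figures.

ω = 62.2 rad/s (from 594 rpm).
x = r cosθ ⇒ ẋ = −rω sinθ.
|v| = rω|sinθ| = 0.0239·62.2·|sin 97.9°| = 1.4726 m/s = 1472.6 mm/s.

1470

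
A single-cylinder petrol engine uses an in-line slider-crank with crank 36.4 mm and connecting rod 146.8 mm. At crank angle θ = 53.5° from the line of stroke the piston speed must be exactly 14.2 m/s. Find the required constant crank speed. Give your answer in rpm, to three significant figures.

4030

For an in-line slider-crank, |v_piston| = rω|sinθ|·[1 + r cosθ/√(L² − r² sin²θ)].
With r = 0.0364 m, L = 0.1468 m, θ = 53.5°: the bracketed kinematic factor |dx/dθ| = 0.033664 m.
ω = v/|dx/dθ| = 14.2/0.033664 = 421.81 rad/s.
N = 60ω/(2π) = 4028 rpm.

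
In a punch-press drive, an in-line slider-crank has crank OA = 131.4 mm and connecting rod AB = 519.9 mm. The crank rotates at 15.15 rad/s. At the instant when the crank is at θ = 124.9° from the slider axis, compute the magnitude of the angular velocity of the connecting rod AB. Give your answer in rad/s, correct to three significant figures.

ω = 15.15 rad/s
The rod makes angle φ with the slider axis where L sinφ = r sinθ; differentiating, L cosφ·φ̇ = r ω cosθ.
L cosφ = √(L² − r² sin²θ) = 0.50861 m.
|ω_rod| = r ω |cosθ| / √(L² − r² sin²θ) = 0.1314·15.15·0.57215/0.50861 = 2.2394 rad/s.

2.24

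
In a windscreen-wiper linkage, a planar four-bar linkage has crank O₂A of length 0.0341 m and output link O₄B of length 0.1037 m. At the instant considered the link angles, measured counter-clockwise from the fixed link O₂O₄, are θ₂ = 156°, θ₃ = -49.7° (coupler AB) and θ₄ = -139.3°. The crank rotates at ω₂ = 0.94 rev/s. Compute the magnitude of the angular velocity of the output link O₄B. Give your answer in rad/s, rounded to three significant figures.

0.842

ω₂ = 5.906 rad/s (from 0.94 rev/s).
Differentiating the loop-closure r₂e^{iθ₂}+r₃e^{iθ₃}=r₁+r₄e^{iθ₄} gives r₂ω₂e^{iθ₂}+r₃ω₃e^{iθ₃}=r₄ω₄e^{iθ₄}.
Eliminating the other unknown: ω₄ = r₂ω₂ sin(θ₂−θ₃) / [r₄ sin(θ₄−θ₃)].
Numerator sine = -0.43366; denominator sine = -0.99998.
Result = 0.0341·5.906·(-0.43366) / (0.1037·(-0.99998)) = +0.84225 rad/s; magnitude 0.84225 rad/s.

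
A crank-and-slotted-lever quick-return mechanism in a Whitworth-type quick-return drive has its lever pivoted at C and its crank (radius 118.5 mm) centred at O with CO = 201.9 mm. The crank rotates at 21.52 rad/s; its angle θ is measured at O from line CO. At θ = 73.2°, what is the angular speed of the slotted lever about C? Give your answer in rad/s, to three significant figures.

ω = 21.52 rad/s
Crank pin A relative to C: A = (d + r cosθ, r sinθ); lever angle φ = atan2(r sinθ, d + r cosθ).
Differentiating tanφ: φ̇ = rω(d cosθ + r)/(d² + r² + 2dr cosθ).
d² + r² + 2dr cosθ = |CA|² = 0.0686361 m²;  d cosθ + r = +0.17686 m.
|ω_lever| = |0.1185·21.52·+0.17686| / 0.0686361 = 6.5709 rad/s.

6.57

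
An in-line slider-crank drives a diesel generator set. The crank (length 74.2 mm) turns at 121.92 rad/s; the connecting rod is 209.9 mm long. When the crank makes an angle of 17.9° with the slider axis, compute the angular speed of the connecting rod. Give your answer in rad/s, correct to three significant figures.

41.3

ω = 121.9 rad/s
The rod makes angle φ with the slider axis where L sinφ = r sinθ; differentiating, L cosφ·φ̇ = r ω cosθ.
L cosφ = √(L² − r² sin²θ) = 0.20866 m.
|ω_rod| = r ω |cosθ| / √(L² − r² sin²θ) = 0.0742·121.9·0.95159/0.20866 = 41.257 rad/s.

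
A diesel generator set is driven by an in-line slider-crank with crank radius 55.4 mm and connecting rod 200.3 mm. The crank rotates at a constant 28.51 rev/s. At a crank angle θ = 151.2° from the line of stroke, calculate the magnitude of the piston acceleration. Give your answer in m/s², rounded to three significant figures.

1290

ω = 2π·28.5 = 179.1 rad/s
x(θ) = r cosθ + √(L² − r² sin²θ); with ω constant, a = ω²·d²x/dθ².
d²x/dθ² = −r cosθ − r²(cos2θ)/√u − r⁴ sin²2θ/(4u^{3/2}),  u = L² − r² sin²θ = 0.0394078 m².
Substituting r = 0.0554 m, L = 0.2003 m, θ = 151.2°: d²x/dθ² = +0.040049 m.
a = ω²·d²x/dθ² = (179.1)²·(+0.040049) = +1285.1 m/s²;  |a| = 1285.1 m/s².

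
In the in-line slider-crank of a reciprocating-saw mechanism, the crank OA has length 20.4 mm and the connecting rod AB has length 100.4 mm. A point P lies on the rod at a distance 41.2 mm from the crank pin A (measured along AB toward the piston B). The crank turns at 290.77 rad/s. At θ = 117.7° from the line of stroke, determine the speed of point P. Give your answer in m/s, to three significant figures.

ω = 290.8 rad/s.  Crank-pin speed |V_A| = rω = 5.9317 m/s, perpendicular to OA.
Rod angle: sinφ = −(r/L) sinθ ⇒ φ = -10.364°; ω_rod = −rω cosθ/√(L²−r²sin²θ) = +27.919 rad/s.
V_P = V_A + ω_rod × AP, with AP = 0.0412 m along the rod.
Components: V_Px = −rω sinθ − a·ω_rod·sinφ = -5.045 m/s;  V_Py = rω cosθ + a·ω_rod·cosφ = -1.6258 m/s.
|V_P| = √(V_Px² + V_Py²) = 5.3005 m/s.

5.30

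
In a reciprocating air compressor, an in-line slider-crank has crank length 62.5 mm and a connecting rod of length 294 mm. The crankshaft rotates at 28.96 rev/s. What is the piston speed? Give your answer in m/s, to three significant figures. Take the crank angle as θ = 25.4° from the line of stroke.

ω = 2π·29 = 182 rad/s
For an in-line slider-crank, x = r cosθ + √(L² − r² sin²θ), so v = −rω sinθ·[1 + r cosθ/√(L² − r² sin²θ)].
With r = 0.0625 m, L = 0.294 m, θ = 25.4°: √(L² − r² sin²θ) = 0.29278 m.
v = −0.0625·182·0.42894·[1 + 0.0625·0.90334/0.29278] = -5.8188 m/s.
|v| = 5.8188 m/s.

5.82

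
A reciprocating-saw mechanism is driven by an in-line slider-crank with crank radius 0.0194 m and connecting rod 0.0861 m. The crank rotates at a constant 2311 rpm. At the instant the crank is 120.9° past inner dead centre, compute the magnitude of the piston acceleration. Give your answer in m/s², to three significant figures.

704

ω = 2π·2311/60 = 242 rad/s
x(θ) = r cosθ + √(L² − r² sin²θ); with ω constant, a = ω²·d²x/dθ².
d²x/dθ² = −r cosθ − r²(cos2θ)/√u − r⁴ sin²2θ/(4u^{3/2}),  u = L² − r² sin²θ = 0.00713611 m².
Substituting r = 0.0194 m, L = 0.0861 m, θ = 120.9°: d²x/dθ² = +0.012022 m.
a = ω²·d²x/dθ² = (242)²·(+0.012022) = +704.12 m/s²;  |a| = 704.12 m/s².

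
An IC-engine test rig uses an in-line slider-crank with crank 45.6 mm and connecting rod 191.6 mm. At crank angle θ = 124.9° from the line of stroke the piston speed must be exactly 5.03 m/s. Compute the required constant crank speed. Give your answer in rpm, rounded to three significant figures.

1490

For an in-line slider-crank, |v_piston| = rω|sinθ|·[1 + r cosθ/√(L² − r² sin²θ)].
With r = 0.0456 m, L = 0.1916 m, θ = 124.9°: the bracketed kinematic factor |dx/dθ| = 0.032206 m.
ω = v/|dx/dθ| = 5.03/0.032206 = 156.18 rad/s.
N = 60ω/(2π) = 1491.4 rpm.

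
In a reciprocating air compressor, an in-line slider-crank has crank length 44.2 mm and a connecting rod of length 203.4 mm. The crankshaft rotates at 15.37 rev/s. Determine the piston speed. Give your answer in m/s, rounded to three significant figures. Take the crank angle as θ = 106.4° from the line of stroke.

ω = 2π·15.4 = 96.57 rad/s
For an in-line slider-crank, x = r cosθ + √(L² − r² sin²θ), so v = −rω sinθ·[1 + r cosθ/√(L² − r² sin²θ)].
With r = 0.0442 m, L = 0.2034 m, θ = 106.4°: √(L² − r² sin²θ) = 0.19893 m.
v = −0.0442·96.57·0.95931·[1 + 0.0442·-0.28234/0.19893] = -3.838 m/s.
|v| = 3.838 m/s.

3.84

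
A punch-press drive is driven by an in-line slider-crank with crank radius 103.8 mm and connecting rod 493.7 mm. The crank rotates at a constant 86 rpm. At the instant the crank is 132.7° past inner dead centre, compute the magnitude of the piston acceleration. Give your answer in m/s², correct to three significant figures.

5.83

ω = 2π·86/60 = 9.006 rad/s
x(θ) = r cosθ + √(L² − r² sin²θ); with ω constant, a = ω²·d²x/dθ².
d²x/dθ² = −r cosθ − r²(cos2θ)/√u − r⁴ sin²2θ/(4u^{3/2}),  u = L² − r² sin²θ = 0.23792 m².
Substituting r = 0.1038 m, L = 0.4937 m, θ = 132.7°: d²x/dθ² = +0.071916 m.
a = ω²·d²x/dθ² = (9.006)²·(+0.071916) = +5.8328 m/s²;  |a| = 5.8328 m/s².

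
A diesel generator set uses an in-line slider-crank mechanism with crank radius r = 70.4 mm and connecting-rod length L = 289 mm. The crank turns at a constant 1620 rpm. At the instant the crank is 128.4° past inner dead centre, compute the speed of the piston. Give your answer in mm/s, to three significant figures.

ω = 2π·1620/60 = 169.6 rad/s
For an in-line slider-crank, x = r cosθ + √(L² − r² sin²θ), so v = −rω sinθ·[1 + r cosθ/√(L² − r² sin²θ)].
With r = 0.0704 m, L = 0.289 m, θ = 128.4°: √(L² − r² sin²θ) = 0.28368 m.
v = −0.0704·169.6·0.78369·[1 + 0.0704·-0.62115/0.28368] = -7.917 m/s.
|v| = 7.917 m/s = 7917 mm/s.

7920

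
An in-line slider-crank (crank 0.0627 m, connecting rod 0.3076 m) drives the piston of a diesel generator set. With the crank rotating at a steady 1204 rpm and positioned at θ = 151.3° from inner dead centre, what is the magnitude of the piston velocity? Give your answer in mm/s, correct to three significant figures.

3110

ω = 2π·1204/60 = 126.1 rad/s
For an in-line slider-crank, x = r cosθ + √(L² − r² sin²θ), so v = −rω sinθ·[1 + r cosθ/√(L² − r² sin²θ)].
With r = 0.0627 m, L = 0.3076 m, θ = 151.3°: √(L² − r² sin²θ) = 0.30612 m.
v = −0.0627·126.1·0.48022·[1 + 0.0627·-0.87715/0.30612] = -3.1143 m/s.
|v| = 3.1143 m/s = 3114.3 mm/s.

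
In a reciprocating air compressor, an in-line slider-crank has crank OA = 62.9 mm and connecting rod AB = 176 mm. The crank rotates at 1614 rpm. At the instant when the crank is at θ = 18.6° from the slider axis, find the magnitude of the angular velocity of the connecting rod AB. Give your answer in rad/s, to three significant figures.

57.6

ω = 169 rad/s (converted from 1614 rpm).
The rod makes angle φ with the slider axis where L sinφ = r sinθ; differentiating, L cosφ·φ̇ = r ω cosθ.
L cosφ = √(L² − r² sin²θ) = 0.17485 m.
|ω_rod| = r ω |cosθ| / √(L² − r² sin²θ) = 0.0629·169·0.94777/0.17485 = 57.625 rad/s.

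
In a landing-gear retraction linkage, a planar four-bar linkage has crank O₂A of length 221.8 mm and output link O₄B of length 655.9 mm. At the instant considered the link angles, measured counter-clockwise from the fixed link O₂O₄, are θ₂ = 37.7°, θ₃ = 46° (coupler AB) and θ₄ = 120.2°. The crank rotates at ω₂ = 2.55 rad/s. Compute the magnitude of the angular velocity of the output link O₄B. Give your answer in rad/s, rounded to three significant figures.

ω₂ = 2.55 rad/s
Differentiating the loop-closure r₂e^{iθ₂}+r₃e^{iθ₃}=r₁+r₄e^{iθ₄} gives r₂ω₂e^{iθ₂}+r₃ω₃e^{iθ₃}=r₄ω₄e^{iθ₄}.
Eliminating the other unknown: ω₄ = r₂ω₂ sin(θ₂−θ₃) / [r₄ sin(θ₄−θ₃)].
Numerator sine = -0.14436; denominator sine = +0.96222.
Result = 0.2218·2.55·(-0.14436) / (0.6559·(+0.96222)) = -0.12937 rad/s; magnitude 0.12937 rad/s.

0.129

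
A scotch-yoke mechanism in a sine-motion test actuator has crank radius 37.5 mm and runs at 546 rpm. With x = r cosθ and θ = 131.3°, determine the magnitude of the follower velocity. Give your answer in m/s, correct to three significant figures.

1.61

ω = 57.18 rad/s (from 546 rpm).
x = r cosθ ⇒ ẋ = −rω sinθ.
|v| = rω|sinθ| = 0.0375·57.18·|sin 131.3°| = 1.6108 m/s.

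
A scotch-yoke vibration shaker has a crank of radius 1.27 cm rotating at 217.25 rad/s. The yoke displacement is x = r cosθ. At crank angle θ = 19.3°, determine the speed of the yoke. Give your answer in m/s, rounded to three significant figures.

ω = 217.2 rad/s
x = r cosθ ⇒ ẋ = −rω sinθ.
|v| = rω|sinθ| = 0.0127·217.2·|sin 19.3°| = 0.91191 m/s.

0.912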